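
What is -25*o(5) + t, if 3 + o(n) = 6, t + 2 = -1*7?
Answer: -84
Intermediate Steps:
t = -9 (t = -2 - 1*7 = -2 - 7 = -9)
o(n) = 3 (o(n) = -3 + 6 = 3)
-25*o(5) + t = -25*3 - 9 = -75 - 9 = -84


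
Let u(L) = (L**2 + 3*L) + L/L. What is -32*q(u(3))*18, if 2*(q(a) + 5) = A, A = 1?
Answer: 2592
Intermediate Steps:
u(L) = 1 + L**2 + 3*L (u(L) = (L**2 + 3*L) + 1 = 1 + L**2 + 3*L)
q(a) = -9/2 (q(a) = -5 + (1/2)*1 = -5 + 1/2 = -9/2)
-32*q(u(3))*18 = -32*(-9/2)*18 = 144*18 = 2592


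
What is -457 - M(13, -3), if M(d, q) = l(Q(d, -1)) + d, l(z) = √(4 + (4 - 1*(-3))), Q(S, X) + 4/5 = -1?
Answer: -470 - √11 ≈ -473.32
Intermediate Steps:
Q(S, X) = -9/5 (Q(S, X) = -⅘ - 1 = -9/5)
l(z) = √11 (l(z) = √(4 + (4 + 3)) = √(4 + 7) = √11)
M(d, q) = d + √11 (M(d, q) = √11 + d = d + √11)
-457 - M(13, -3) = -457 - (13 + √11) = -457 + (-13 - √11) = -470 - √11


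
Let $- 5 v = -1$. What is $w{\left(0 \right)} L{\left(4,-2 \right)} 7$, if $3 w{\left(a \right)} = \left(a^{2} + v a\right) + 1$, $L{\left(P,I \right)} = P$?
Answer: $\frac{28}{3} \approx 9.3333$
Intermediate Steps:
$v = \frac{1}{5}$ ($v = \left(- \frac{1}{5}\right) \left(-1\right) = \frac{1}{5} \approx 0.2$)
$w{\left(a \right)} = \frac{1}{3} + \frac{a^{2}}{3} + \frac{a}{15}$ ($w{\left(a \right)} = \frac{\left(a^{2} + \frac{a}{5}\right) + 1}{3} = \frac{1 + a^{2} + \frac{a}{5}}{3} = \frac{1}{3} + \frac{a^{2}}{3} + \frac{a}{15}$)
$w{\left(0 \right)} L{\left(4,-2 \right)} 7 = \left(\frac{1}{3} + \frac{0^{2}}{3} + \frac{1}{15} \cdot 0\right) 4 \cdot 7 = \left(\frac{1}{3} + \frac{1}{3} \cdot 0 + 0\right) 4 \cdot 7 = \left(\frac{1}{3} + 0 + 0\right) 4 \cdot 7 = \frac{1}{3} \cdot 4 \cdot 7 = \frac{4}{3} \cdot 7 = \frac{28}{3}$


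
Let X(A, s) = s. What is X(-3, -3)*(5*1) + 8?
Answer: -7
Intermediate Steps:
X(-3, -3)*(5*1) + 8 = -15 + 8 = -7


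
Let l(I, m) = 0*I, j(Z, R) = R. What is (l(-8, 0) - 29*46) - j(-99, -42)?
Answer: -1292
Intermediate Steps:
l(I, m) = 0
(l(-8, 0) - 29*46) - j(-99, -42) = (0 - 29*46) - 1*(-42) = (0 - 1334) + 42 = -1334 + 42 = -1292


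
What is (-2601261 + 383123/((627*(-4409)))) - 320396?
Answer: -8076754625174/2764443 ≈ -2.9217e+6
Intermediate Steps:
(-2601261 + 383123/((627*(-4409)))) - 320396 = (-2601261 + 383123/(-2764443)) - 320396 = (-2601261 + 383123*(-1/2764443)) - 320396 = (-2601261 - 383123/2764443) - 320396 = -7191038145746/2764443 - 320396 = -8076754625174/2764443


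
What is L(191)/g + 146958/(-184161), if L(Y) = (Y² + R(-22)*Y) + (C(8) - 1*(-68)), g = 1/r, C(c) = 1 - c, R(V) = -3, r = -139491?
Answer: -308000173706459/61387 ≈ -5.0174e+9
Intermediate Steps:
g = -1/139491 (g = 1/(-139491) = -1/139491 ≈ -7.1689e-6)
L(Y) = 61 + Y² - 3*Y (L(Y) = (Y² - 3*Y) + ((1 - 1*8) - 1*(-68)) = (Y² - 3*Y) + ((1 - 8) + 68) = (Y² - 3*Y) + (-7 + 68) = (Y² - 3*Y) + 61 = 61 + Y² - 3*Y)
L(191)/g + 146958/(-184161) = (61 + 191² - 3*191)/(-1/139491) + 146958/(-184161) = (61 + 36481 - 573)*(-139491) + 146958*(-1/184161) = 35969*(-139491) - 48986/61387 = -5017351779 - 48986/61387 = -308000173706459/61387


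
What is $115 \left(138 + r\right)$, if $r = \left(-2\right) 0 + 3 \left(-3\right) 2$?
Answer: $13800$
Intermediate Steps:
$r = -18$ ($r = 0 - 18 = -18$)
$115 \left(138 + r\right) = 115 \left(138 - 18\right) = 115 \cdot 120 = 13800$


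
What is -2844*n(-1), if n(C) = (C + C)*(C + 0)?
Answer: -5688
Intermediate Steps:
n(C) = 2*C² (n(C) = (2*C)*C = 2*C²)
-2844*n(-1) = -5688*(-1)² = -5688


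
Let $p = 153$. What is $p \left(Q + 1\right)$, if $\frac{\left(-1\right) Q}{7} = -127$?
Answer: $136170$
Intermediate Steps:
$Q = 889$ ($Q = \left(-7\right) \left(-127\right) = 889$)
$p \left(Q + 1\right) = 153 \left(889 + 1\right) = 153 \cdot 890 = 136170$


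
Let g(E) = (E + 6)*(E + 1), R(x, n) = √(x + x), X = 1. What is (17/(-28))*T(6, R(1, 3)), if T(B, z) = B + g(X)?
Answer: -85/7 ≈ -12.143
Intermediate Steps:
R(x, n) = √2*√x (R(x, n) = √(2*x) = √2*√x)
g(E) = (1 + E)*(6 + E) (g(E) = (6 + E)*(1 + E) = (1 + E)*(6 + E))
T(B, z) = 14 + B (T(B, z) = B + (6 + 1² + 7*1) = B + (6 + 1 + 7) = B + 14 = 14 + B)
(17/(-28))*T(6, R(1, 3)) = (17/(-28))*(14 + 6) = (17*(-1/28))*20 = -17/28*20 = -85/7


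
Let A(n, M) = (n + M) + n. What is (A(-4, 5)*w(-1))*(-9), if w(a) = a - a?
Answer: 0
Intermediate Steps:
w(a) = 0
A(n, M) = M + 2*n (A(n, M) = (M + n) + n = M + 2*n)
(A(-4, 5)*w(-1))*(-9) = ((5 + 2*(-4))*0)*(-9) = ((5 - 8)*0)*(-9) = -3*0*(-9) = 0*(-9) = 0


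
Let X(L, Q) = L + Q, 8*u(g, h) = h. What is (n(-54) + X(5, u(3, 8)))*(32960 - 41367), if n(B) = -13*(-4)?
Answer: -487606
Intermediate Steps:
u(g, h) = h/8
n(B) = 52
(n(-54) + X(5, u(3, 8)))*(32960 - 41367) = (52 + (5 + (⅛)*8))*(32960 - 41367) = (52 + (5 + 1))*(-8407) = (52 + 6)*(-8407) = 58*(-8407) = -487606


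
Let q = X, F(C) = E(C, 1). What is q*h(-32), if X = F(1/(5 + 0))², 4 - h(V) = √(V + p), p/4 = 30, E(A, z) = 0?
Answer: 0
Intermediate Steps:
p = 120 (p = 4*30 = 120)
F(C) = 0
h(V) = 4 - √(120 + V) (h(V) = 4 - √(V + 120) = 4 - √(120 + V))
X = 0 (X = 0² = 0)
q = 0
q*h(-32) = 0*(4 - √(120 - 32)) = 0*(4 - √88) = 0*(4 - 2*√22) = 0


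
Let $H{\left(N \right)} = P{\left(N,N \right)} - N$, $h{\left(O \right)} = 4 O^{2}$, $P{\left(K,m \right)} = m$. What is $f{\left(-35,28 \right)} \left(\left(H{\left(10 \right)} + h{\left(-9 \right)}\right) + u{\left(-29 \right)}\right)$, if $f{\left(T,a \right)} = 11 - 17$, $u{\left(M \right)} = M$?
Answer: $-1770$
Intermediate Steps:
$f{\left(T,a \right)} = -6$ ($f{\left(T,a \right)} = 11 - 17 = -6$)
$H{\left(N \right)} = 0$ ($H{\left(N \right)} = N - N = 0$)
$f{\left(-35,28 \right)} \left(\left(H{\left(10 \right)} + h{\left(-9 \right)}\right) + u{\left(-29 \right)}\right) = - 6 \left(\left(0 + 4 \left(-9\right)^{2}\right) - 29\right) = - 6 \left(\left(0 + 4 \cdot 81\right) - 29\right) = - 6 \left(\left(0 + 324\right) - 29\right) = - 6 \left(324 - 29\right) = \left(-6\right) 295 = -1770$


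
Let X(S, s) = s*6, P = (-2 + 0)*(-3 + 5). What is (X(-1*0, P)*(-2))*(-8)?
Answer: -384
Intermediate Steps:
P = -4 (P = -2*2 = -4)
X(S, s) = 6*s
(X(-1*0, P)*(-2))*(-8) = ((6*(-4))*(-2))*(-8) = -24*(-2)*(-8) = 48*(-8) = -384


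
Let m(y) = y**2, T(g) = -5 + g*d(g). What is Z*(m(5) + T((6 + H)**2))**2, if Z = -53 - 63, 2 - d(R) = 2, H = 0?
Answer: -46400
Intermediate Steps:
d(R) = 0 (d(R) = 2 - 1*2 = 2 - 2 = 0)
T(g) = -5 (T(g) = -5 + g*0 = -5 + 0 = -5)
Z = -116
Z*(m(5) + T((6 + H)**2))**2 = -116*(5**2 - 5)**2 = -116*(25 - 5)**2 = -116*20**2 = -116*400 = -46400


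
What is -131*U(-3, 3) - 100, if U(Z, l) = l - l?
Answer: -100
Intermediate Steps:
U(Z, l) = 0
-131*U(-3, 3) - 100 = -131*0 - 100 = 0 - 100 = -100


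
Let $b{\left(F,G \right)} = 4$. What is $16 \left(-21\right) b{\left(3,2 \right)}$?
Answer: $-1344$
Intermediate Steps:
$16 \left(-21\right) b{\left(3,2 \right)} = 16 \left(-21\right) 4 = \left(-336\right) 4 = -1344$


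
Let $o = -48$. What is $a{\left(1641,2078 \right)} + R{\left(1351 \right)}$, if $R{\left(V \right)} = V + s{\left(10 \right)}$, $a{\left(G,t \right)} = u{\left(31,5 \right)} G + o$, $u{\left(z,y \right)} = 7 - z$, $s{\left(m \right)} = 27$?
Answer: $-38054$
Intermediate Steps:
$a{\left(G,t \right)} = -48 - 24 G$ ($a{\left(G,t \right)} = \left(7 - 31\right) G - 48 = - 24 G - 48 = -48 - 24 G$)
$R{\left(V \right)} = 27 + V$ ($R{\left(V \right)} = V + 27 = 27 + V$)
$a{\left(1641,2078 \right)} + R{\left(1351 \right)} = \left(-48 - 39384\right) + \left(27 + 1351\right) = \left(-48 - 39384\right) + 1378 = -39432 + 1378 = -38054$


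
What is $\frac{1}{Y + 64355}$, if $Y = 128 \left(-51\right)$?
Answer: $\frac{1}{57827} \approx 1.7293 \cdot 10^{-5}$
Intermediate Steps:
$Y = -6528$
$\frac{1}{Y + 64355} = \frac{1}{-6528 + 64355} = \frac{1}{57827}$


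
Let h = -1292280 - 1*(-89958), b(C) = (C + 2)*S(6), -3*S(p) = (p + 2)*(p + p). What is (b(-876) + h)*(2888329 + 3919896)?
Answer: -7995266261650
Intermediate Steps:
S(p) = -2*p*(2 + p)/3 (S(p) = -(p + 2)*(p + p)/3 = -(2 + p)*2*p/3 = -2*p*(2 + p)/3)
b(C) = -64 - 32*C (b(C) = (C + 2)*(-2/3*6*(2 + 6)) = (2 + C)*(-2/3*6*8) = (2 + C)*(-32) = -64 - 32*C)
h = -1202322 (h = -1292280 + 89958 = -1202322)
(b(-876) + h)*(2888329 + 3919896) = ((-64 - 32*(-876)) - 1202322)*(2888329 + 3919896) = ((-64 + 28032) - 1202322)*6808225 = (27968 - 1202322)*6808225 = -1174354*6808225 = -7995266261650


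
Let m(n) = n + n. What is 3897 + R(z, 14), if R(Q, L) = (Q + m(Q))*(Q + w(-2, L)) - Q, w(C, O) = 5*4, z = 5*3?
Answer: 5457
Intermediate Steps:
m(n) = 2*n
z = 15
w(C, O) = 20
R(Q, L) = -Q + 3*Q*(20 + Q) (R(Q, L) = (Q + 2*Q)*(Q + 20) - Q = (3*Q)*(20 + Q) - Q = 3*Q*(20 + Q) - Q = -Q + 3*Q*(20 + Q))
3897 + R(z, 14) = 3897 + 15*(59 + 3*15) = 3897 + 15*(59 + 45) = 3897 + 15*104 = 3897 + 1560 = 5457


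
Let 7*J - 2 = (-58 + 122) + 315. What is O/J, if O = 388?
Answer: 2716/381 ≈ 7.1286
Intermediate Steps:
J = 381/7 (J = 2/7 + ((-58 + 122) + 315)/7 = 2/7 + (64 + 315)/7 = 2/7 + (1/7)*379 = 2/7 + 379/7 = 381/7 ≈ 54.429)
O/J = 388/(381/7) = 388*(7/381) = 2716/381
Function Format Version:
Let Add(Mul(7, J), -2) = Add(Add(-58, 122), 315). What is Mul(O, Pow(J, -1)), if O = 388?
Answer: Rational(2716, 381) ≈ 7.1286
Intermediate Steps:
J = Rational(381, 7) (J = Add(Rational(2, 7), Mul(Rational(1, 7), Add(Add(-58, 122), 315))) = Add(Rational(2, 7), Mul(Rational(1, 7), Add(64, 315))) = Add(Rational(2, 7), Mul(Rational(1, 7), 379)) = Add(Rational(2, 7), Rational(379, 7)) = Rational(381, 7) ≈ 54.429)
Mul(O, Pow(J, -1)) = Mul(388, Pow(Rational(381, 7), -1)) = Mul(388, Rational(7, 381)) = Rational(2716, 381)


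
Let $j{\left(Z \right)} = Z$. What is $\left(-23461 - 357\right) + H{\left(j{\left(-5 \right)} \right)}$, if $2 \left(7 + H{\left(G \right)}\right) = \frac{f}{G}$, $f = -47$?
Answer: $- \frac{238203}{10} \approx -23820.0$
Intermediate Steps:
$H{\left(G \right)} = -7 - \frac{47}{2 G}$ ($H{\left(G \right)} = -7 + \frac{\left(-47\right) \frac{1}{G}}{2} = -7 - \frac{47}{2 G}$)
$\left(-23461 - 357\right) + H{\left(j{\left(-5 \right)} \right)} = \left(-23461 - 357\right) - \left(7 + \frac{47}{2 \left(-5\right)}\right) = -23818 - \frac{23}{10} = - \frac{238203}{10}$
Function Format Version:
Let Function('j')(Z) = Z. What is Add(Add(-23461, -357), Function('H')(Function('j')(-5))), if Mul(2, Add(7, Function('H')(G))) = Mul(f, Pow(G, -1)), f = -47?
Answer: Rational(-238203, 10) ≈ -23820.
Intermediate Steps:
Function('H')(G) = Add(-7, Mul(Rational(-47, 2), Pow(G, -1))) (Function('H')(G) = Add(-7, Mul(Rational(1, 2), Mul(-47, Pow(G, -1)))) = Add(-7, Mul(Rational(-47, 2), Pow(G, -1))))
Add(Add(-23461, -357), Function('H')(Function('j')(-5))) = Add(Add(-23461, -357), Add(-7, Mul(Rational(-47, 2), Pow(-5, -1)))) = Add(-23818, Add(-7, Mul(Rational(-47, 2), Rational(-1, 5)))) = Add(-23818, Add(-7, Rational(47, 10))) = Add(-23818, Rational(-23, 10)) = Rational(-238203, 10)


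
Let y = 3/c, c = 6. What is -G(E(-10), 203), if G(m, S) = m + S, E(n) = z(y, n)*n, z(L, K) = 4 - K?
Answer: -63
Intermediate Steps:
y = 1/2 (y = 3/6 = 3*(1/6) = 1/2 ≈ 0.50000)
E(n) = n*(4 - n) (E(n) = (4 - n)*n = n*(4 - n))
G(m, S) = S + m
-G(E(-10), 203) = -(203 - 10*(4 - 1*(-10))) = -(203 - 10*(4 + 10)) = -(203 - 10*14) = -(203 - 140) = -1*63 = -63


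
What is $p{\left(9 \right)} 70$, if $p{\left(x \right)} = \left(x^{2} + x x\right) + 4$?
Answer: $11620$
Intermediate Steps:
$p{\left(x \right)} = 4 + 2 x^{2}$ ($p{\left(x \right)} = \left(x^{2} + x^{2}\right) + 4 = 2 x^{2} + 4 = 4 + 2 x^{2}$)
$p{\left(9 \right)} 70 = \left(4 + 2 \cdot 9^{2}\right) 70 = \left(4 + 2 \cdot 81\right) 70 = \left(4 + 162\right) 70 = 166 \cdot 70 = 11620$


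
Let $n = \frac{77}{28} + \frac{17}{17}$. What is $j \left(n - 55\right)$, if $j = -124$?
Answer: $6355$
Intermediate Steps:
$n = \frac{15}{4}$ ($n = 77 \cdot \frac{1}{28} + 17 \cdot \frac{1}{17} = \frac{11}{4} + 1 = \frac{15}{4} \approx 3.75$)
$j \left(n - 55\right) = - 124 \left(\frac{15}{4} - 55\right) = \left(-124\right) \left(- \frac{205}{4}\right) = 6355$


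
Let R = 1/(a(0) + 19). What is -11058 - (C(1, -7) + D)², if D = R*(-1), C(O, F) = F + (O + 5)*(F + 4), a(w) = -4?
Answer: -2629426/225 ≈ -11686.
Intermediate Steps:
R = 1/15 (R = 1/(-4 + 19) = 1/15 ≈ 0.066667)
C(O, F) = F + (4 + F)*(5 + O) (C(O, F) = F + (5 + O)*(4 + F) = F + (4 + F)*(5 + O))
D = -1/15 (D = (1/15)*(-1) = -1/15 ≈ -0.066667)
-11058 - (C(1, -7) + D)² = -11058 - ((20 + 4*1 + 6*(-7) - 7*1) - 1/15)² = -11058 - ((20 + 4 - 42 - 7) - 1/15)² = -11058 - (-25 - 1/15)² = -11058 - (-376/15)² = -11058 - 1*141376/225 = -11058 - 141376/225 = -2629426/225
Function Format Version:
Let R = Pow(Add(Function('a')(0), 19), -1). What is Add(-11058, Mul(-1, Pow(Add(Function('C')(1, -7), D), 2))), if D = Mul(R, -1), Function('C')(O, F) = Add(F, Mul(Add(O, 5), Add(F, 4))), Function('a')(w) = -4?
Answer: Rational(-2629426, 225) ≈ -11686.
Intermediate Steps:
R = Rational(1, 15) (R = Pow(Add(-4, 19), -1) = Pow(15, -1) = Rational(1, 15) ≈ 0.066667)
Function('C')(O, F) = Add(F, Mul(Add(4, F), Add(5, O))) (Function('C')(O, F) = Add(F, Mul(Add(5, O), Add(4, F))) = Add(F, Mul(Add(4, F), Add(5, O))))
D = Rational(-1, 15) (D = Mul(Rational(1, 15), -1) = Rational(-1, 15) ≈ -0.066667)
Add(-11058, Mul(-1, Pow(Add(Function('C')(1, -7), D), 2))) = Add(-11058, Mul(-1, Pow(Add(Add(20, Mul(4, 1), Mul(6, -7), Mul(-7, 1)), Rational(-1, 15)), 2))) = Add(-11058, Mul(-1, Pow(Add(Add(20, 4, -42, -7), Rational(-1, 15)), 2))) = Add(-11058, Mul(-1, Pow(Add(-25, Rational(-1, 15)), 2))) = Add(-11058, Mul(-1, Pow(Rational(-376, 15), 2))) = Add(-11058, Mul(-1, Rational(141376, 225))) = Add(-11058, Rational(-141376, 225)) = Rational(-2629426, 225)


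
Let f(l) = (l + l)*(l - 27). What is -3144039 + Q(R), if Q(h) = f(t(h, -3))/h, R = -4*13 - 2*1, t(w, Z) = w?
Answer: -3144201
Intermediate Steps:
f(l) = 2*l*(-27 + l) (f(l) = (2*l)*(-27 + l) = 2*l*(-27 + l))
R = -54 (R = -52 - 2 = -54)
Q(h) = -54 + 2*h (Q(h) = (2*h*(-27 + h))/h = -54 + 2*h)
-3144039 + Q(R) = -3144039 + (-54 + 2*(-54)) = -3144039 + (-54 - 108) = -3144039 - 162 = -3144201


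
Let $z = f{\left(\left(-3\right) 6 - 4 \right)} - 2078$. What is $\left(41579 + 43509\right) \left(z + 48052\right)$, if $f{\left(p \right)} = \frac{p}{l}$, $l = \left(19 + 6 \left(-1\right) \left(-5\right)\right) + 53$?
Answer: $\frac{199502685344}{51} \approx 3.9118 \cdot 10^{9}$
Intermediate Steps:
$l = 102$ ($l = \left(19 - -30\right) + 53 = \left(19 + 30\right) + 53 = 49 + 53 = 102$)
$f{\left(p \right)} = \frac{p}{102}$
$z = - \frac{105989}{51}$ ($z = \frac{\left(-3\right) 6 - 4}{102} - 2078 = \frac{-18 - 4}{102} - 2078 = \frac{1}{102} \left(-22\right) - 2078 = - \frac{11}{51} - 2078 = - \frac{105989}{51} \approx -2078.2$)
$\left(41579 + 43509\right) \left(z + 48052\right) = \left(41579 + 43509\right) \left(- \frac{105989}{51} + 48052\right) = 85088 \cdot \frac{2344663}{51} = \frac{199502685344}{51}$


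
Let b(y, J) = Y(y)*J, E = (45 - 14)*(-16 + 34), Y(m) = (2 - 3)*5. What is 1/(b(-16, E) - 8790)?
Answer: -1/11580 ≈ -8.6356e-5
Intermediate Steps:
Y(m) = -5 (Y(m) = -1*5 = -5)
E = 558 (E = 31*18 = 558)
b(y, J) = -5*J
1/(b(-16, E) - 8790) = 1/(-5*558 - 8790) = 1/(-2790 - 8790) = 1/(-11580) = -1/11580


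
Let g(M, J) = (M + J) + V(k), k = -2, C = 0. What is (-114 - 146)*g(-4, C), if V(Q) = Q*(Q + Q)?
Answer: -1040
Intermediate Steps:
V(Q) = 2*Q² (V(Q) = Q*(2*Q) = 2*Q²)
g(M, J) = 8 + J + M (g(M, J) = (M + J) + 2*(-2)² = (J + M) + 2*4 = (J + M) + 8 = 8 + J + M)
(-114 - 146)*g(-4, C) = (-114 - 146)*(8 + 0 - 4) = -260*4 = -1040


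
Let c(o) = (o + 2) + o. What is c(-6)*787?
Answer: -7870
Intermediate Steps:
c(o) = 2 + 2*o (c(o) = (2 + o) + o = 2 + 2*o)
c(-6)*787 = (2 + 2*(-6))*787 = (2 - 12)*787 = -10*787 = -7870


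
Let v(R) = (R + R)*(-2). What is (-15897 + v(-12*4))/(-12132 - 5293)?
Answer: 3141/3485 ≈ 0.90129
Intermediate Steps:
v(R) = -4*R (v(R) = (2*R)*(-2) = -4*R)
(-15897 + v(-12*4))/(-12132 - 5293) = (-15897 - (-48)*4)/(-12132 - 5293) = (-15897 - 4*(-48))/(-17425) = (-15897 + 192)*(-1/17425) = -15705*(-1/17425) = 3141/3485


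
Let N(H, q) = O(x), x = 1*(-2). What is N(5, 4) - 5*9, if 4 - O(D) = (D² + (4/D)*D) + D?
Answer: -47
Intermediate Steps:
x = -2
O(D) = -D - D² (O(D) = 4 - ((D² + (4/D)*D) + D) = 4 - ((D² + 4) + D) = 4 - ((4 + D²) + D) = 4 - (4 + D + D²) = 4 + (-4 - D - D²) = -D - D²)
N(H, q) = -2 (N(H, q) = -1*(-2)*(1 - 2) = -1*(-2)*(-1) = -2)
N(5, 4) - 5*9 = -2 - 5*9 = -2 - 45 = -47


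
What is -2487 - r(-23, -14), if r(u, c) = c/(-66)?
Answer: -82078/33 ≈ -2487.2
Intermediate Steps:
r(u, c) = -c/66 (r(u, c) = c*(-1/66) = -c/66)
-2487 - r(-23, -14) = -2487 - (-1)*(-14)/66 = -2487 - 1*7/33 = -2487 - 7/33 = -82078/33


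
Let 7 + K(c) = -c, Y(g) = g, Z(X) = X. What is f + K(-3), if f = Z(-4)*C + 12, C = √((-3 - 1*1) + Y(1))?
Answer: 8 - 4*I*√3 ≈ 8.0 - 6.9282*I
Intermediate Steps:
K(c) = -7 - c
C = I*√3 (C = √((-3 - 1*1) + 1) = √((-3 - 1) + 1) = √(-4 + 1) = √(-3) = I*√3 ≈ 1.732*I)
f = 12 - 4*I*√3 (f = -4*I*√3 + 12 = 12 - 4*I*√3 ≈ 12.0 - 6.9282*I)
f + K(-3) = (12 - 4*I*√3) + (-7 - 1*(-3)) = (12 - 4*I*√3) + (-7 + 3) = (12 - 4*I*√3) - 4 = 8 - 4*I*√3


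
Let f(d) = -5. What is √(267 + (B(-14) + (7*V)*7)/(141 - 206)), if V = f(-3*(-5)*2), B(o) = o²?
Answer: 2*√282815/65 ≈ 16.363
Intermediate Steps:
V = -5
√(267 + (B(-14) + (7*V)*7)/(141 - 206)) = √(267 + ((-14)² + (7*(-5))*7)/(141 - 206)) = √(267 + (196 - 35*7)/(-65)) = √(267 + (196 - 245)*(-1/65)) = √(267 - 49*(-1/65)) = √(267 + 49/65) = √(17404/65) = 2*√282815/65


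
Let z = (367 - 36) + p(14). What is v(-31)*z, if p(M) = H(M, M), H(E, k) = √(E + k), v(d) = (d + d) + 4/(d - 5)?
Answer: -185029/9 - 1118*√7/9 ≈ -20887.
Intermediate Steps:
v(d) = 2*d + 4/(-5 + d)
p(M) = √2*√M (p(M) = √(M + M) = √(2*M) = √2*√M)
z = 331 + 2*√7 (z = (367 - 36) + √2*√14 = 331 + 2*√7 ≈ 336.29)
v(-31)*z = (2*(2 + (-31)² - 5*(-31))/(-5 - 31))*(331 + 2*√7) = (2*(2 + 961 + 155)/(-36))*(331 + 2*√7) = (2*(-1/36)*1118)*(331 + 2*√7) = -559*(331 + 2*√7)/9 = -185029/9 - 1118*√7/9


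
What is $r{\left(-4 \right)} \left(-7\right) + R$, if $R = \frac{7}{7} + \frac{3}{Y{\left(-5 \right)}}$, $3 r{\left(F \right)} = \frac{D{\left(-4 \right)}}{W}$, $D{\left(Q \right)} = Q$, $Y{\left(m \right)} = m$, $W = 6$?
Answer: $\frac{88}{45} \approx 1.9556$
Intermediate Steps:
$r{\left(F \right)} = - \frac{2}{9}$ ($r{\left(F \right)} = \frac{\left(-4\right) \frac{1}{6}}{3} = \frac{1}{3} \left(- \frac{2}{3}\right) = - \frac{2}{9}$)
$R = \frac{2}{5}$ ($R = \frac{7}{7} + \frac{3}{-5} = 7 \cdot \frac{1}{7} + 3 \left(- \frac{1}{5}\right) = 1 - \frac{3}{5} = \frac{2}{5} \approx 0.4$)
$r{\left(-4 \right)} \left(-7\right) + R = \left(- \frac{2}{9}\right) \left(-7\right) + \frac{2}{5} = \frac{14}{9} + \frac{2}{5} = \frac{88}{45}$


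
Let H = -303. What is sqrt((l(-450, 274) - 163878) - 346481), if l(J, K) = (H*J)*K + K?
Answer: sqrt(36849815) ≈ 6070.4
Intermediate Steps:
l(J, K) = K - 303*J*K (l(J, K) = (-303*J)*K + K = -303*J*K + K = K - 303*J*K)
sqrt((l(-450, 274) - 163878) - 346481) = sqrt((274*(1 - 303*(-450)) - 163878) - 346481) = sqrt((274*(1 + 136350) - 163878) - 346481) = sqrt((274*136351 - 163878) - 346481) = sqrt((37360174 - 163878) - 346481) = sqrt(37196296 - 346481) = sqrt(36849815)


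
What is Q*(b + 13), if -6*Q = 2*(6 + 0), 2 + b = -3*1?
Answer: -16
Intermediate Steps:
b = -5 (b = -2 - 3*1 = -2 - 3 = -5)
Q = -2 (Q = -(6 + 0)/3 = -6/3 = -⅙*12 = -2)
Q*(b + 13) = -2*(-5 + 13) = -2*8 = -16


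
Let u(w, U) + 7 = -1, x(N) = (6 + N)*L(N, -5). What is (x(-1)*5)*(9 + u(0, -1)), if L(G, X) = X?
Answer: -125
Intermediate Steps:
x(N) = -30 - 5*N (x(N) = (6 + N)*(-5) = -30 - 5*N)
u(w, U) = -8 (u(w, U) = -7 - 1 = -8)
(x(-1)*5)*(9 + u(0, -1)) = ((-30 - 5*(-1))*5)*(9 - 8) = ((-30 + 5)*5)*1 = -25*5*1 = -125*1 = -125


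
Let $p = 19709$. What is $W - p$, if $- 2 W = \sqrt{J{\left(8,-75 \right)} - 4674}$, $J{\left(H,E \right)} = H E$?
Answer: $-19709 - \frac{3 i \sqrt{586}}{2} \approx -19709.0 - 36.311 i$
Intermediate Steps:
$J{\left(H,E \right)} = E H$
$W = - \frac{3 i \sqrt{586}}{2}$ ($W = - \frac{\sqrt{\left(-75\right) 8 - 4674}}{2} = - \frac{\sqrt{-600 - 4674}}{2} = - \frac{\sqrt{-5274}}{2} = - \frac{3 i \sqrt{586}}{2} \approx - 36.311 i$)
$W - p = - \frac{3 i \sqrt{586}}{2} - 19709 = -19709 - \frac{3 i \sqrt{586}}{2}$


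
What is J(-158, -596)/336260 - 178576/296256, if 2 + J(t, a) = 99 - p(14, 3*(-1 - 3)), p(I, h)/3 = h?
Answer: -234408452/389136885 ≈ -0.60238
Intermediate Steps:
p(I, h) = 3*h
J(t, a) = 133 (J(t, a) = -2 + (99 - 3*3*(-1 - 3)) = -2 + (99 - 3*3*(-4)) = -2 + (99 - 3*(-12)) = -2 + (99 - 1*(-36)) = -2 + (99 + 36) = -2 + 135 = 133)
J(-158, -596)/336260 - 178576/296256 = 133/336260 - 178576/296256 = 133*(1/336260) - 178576*1/296256 = 133/336260 - 11161/18516 = -234408452/389136885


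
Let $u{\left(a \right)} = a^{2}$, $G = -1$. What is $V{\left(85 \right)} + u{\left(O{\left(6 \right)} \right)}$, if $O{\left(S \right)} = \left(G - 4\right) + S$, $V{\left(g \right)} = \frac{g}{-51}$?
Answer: $- \frac{2}{3} \approx -0.66667$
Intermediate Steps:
$V{\left(g \right)} = - \frac{g}{51}$ ($V{\left(g \right)} = g \left(- \frac{1}{51}\right) = - \frac{g}{51}$)
$O{\left(S \right)} = -5 + S$ ($O{\left(S \right)} = \left(-1 - 4\right) + S = -5 + S$)
$V{\left(85 \right)} + u{\left(O{\left(6 \right)} \right)} = \left(- \frac{1}{51}\right) 85 + \left(-5 + 6\right)^{2} = - \frac{5}{3} + 1^{2} = - \frac{5}{3} + 1 = - \frac{2}{3}$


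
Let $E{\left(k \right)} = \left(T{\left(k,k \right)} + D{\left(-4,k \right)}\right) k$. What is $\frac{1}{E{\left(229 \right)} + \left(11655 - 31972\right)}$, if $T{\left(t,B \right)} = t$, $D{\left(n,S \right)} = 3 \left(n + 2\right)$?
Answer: $\frac{1}{30750} \approx 3.252 \cdot 10^{-5}$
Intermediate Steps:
$D{\left(n,S \right)} = 6 + 3 n$ ($D{\left(n,S \right)} = 3 \left(2 + n\right) = 6 + 3 n$)
$E{\left(k \right)} = k \left(-6 + k\right)$ ($E{\left(k \right)} = \left(k + \left(6 + 3 \left(-4\right)\right)\right) k = \left(k + \left(6 - 12\right)\right) k = \left(k - 6\right) k = \left(-6 + k\right) k = k \left(-6 + k\right)$)
$\frac{1}{E{\left(229 \right)} + \left(11655 - 31972\right)} = \frac{1}{229 \left(-6 + 229\right) + \left(11655 - 31972\right)} = \frac{1}{229 \cdot 223 - 20317} = \frac{1}{51067 - 20317} = \frac{1}{30750}$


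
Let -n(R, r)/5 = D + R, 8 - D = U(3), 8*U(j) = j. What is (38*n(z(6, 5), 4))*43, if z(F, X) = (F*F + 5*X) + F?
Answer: -2438745/4 ≈ -6.0969e+5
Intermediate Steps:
U(j) = j/8
D = 61/8 (D = 8 - 3/8 = 61/8 ≈ 7.6250)
z(F, X) = F + F² + 5*X (z(F, X) = (F² + 5*X) + F = F + F² + 5*X)
n(R, r) = -305/8 - 5*R (n(R, r) = -5*(61/8 + R) = -305/8 - 5*R)
(38*n(z(6, 5), 4))*43 = (38*(-305/8 - 5*(6 + 6² + 5*5)))*43 = (38*(-305/8 - 5*(6 + 36 + 25)))*43 = (38*(-305/8 - 5*67))*43 = (38*(-305/8 - 335))*43 = (38*(-2985/8))*43 = -56715/4*43 = -2438745/4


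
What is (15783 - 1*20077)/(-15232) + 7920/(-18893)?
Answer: -2822207/20555584 ≈ -0.13730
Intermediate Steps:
(15783 - 1*20077)/(-15232) + 7920/(-18893) = (15783 - 20077)*(-1/15232) + 7920*(-1/18893) = -4294*(-1/15232) - 7920/18893 = 2147/7616 - 7920/18893 = -2822207/20555584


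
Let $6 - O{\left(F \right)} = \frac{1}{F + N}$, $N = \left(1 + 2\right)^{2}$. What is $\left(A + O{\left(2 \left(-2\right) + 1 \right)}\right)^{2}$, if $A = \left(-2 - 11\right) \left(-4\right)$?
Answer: $\frac{120409}{36} \approx 3344.7$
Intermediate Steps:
$A = 52$ ($A = \left(-13\right) \left(-4\right) = 52$)
$N = 9$ ($N = 3^{2} = 9$)
$O{\left(F \right)} = 6 - \frac{1}{9 + F}$ ($O{\left(F \right)} = 6 - \frac{1}{F + 9} = 6 - \frac{1}{9 + F}$)
$\left(A + O{\left(2 \left(-2\right) + 1 \right)}\right)^{2} = \left(52 + \frac{53 + 6 \left(2 \left(-2\right) + 1\right)}{9 + \left(2 \left(-2\right) + 1\right)}\right)^{2} = \left(52 + \frac{53 + 6 \left(-4 + 1\right)}{9 + \left(-4 + 1\right)}\right)^{2} = \left(52 + \frac{53 + 6 \left(-3\right)}{9 - 3}\right)^{2} = \left(52 + \frac{53 - 18}{6}\right)^{2} = \left(52 + \frac{1}{6} \cdot 35\right)^{2} = \left(52 + \frac{35}{6}\right)^{2} = \left(\frac{347}{6}\right)^{2} = \frac{120409}{36}$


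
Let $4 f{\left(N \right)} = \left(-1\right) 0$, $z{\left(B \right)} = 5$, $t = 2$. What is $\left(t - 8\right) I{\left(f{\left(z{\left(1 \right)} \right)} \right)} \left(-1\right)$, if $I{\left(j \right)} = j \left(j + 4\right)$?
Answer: $0$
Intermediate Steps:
$f{\left(N \right)} = 0$ ($f{\left(N \right)} = \frac{\left(-1\right) 0}{4} = \frac{1}{4} \cdot 0 = 0$)
$I{\left(j \right)} = j \left(4 + j\right)$
$\left(t - 8\right) I{\left(f{\left(z{\left(1 \right)} \right)} \right)} \left(-1\right) = \left(2 - 8\right) 0 \left(4 + 0\right) \left(-1\right) = \left(2 - 8\right) 0 \cdot 4 \left(-1\right) = - 6 \cdot 0 \left(-1\right) = \left(-6\right) 0 = 0$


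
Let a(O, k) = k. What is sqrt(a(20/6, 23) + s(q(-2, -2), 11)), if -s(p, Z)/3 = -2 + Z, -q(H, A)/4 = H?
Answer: 2*I ≈ 2.0*I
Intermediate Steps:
q(H, A) = -4*H
s(p, Z) = 6 - 3*Z (s(p, Z) = -3*(-2 + Z) = 6 - 3*Z)
sqrt(a(20/6, 23) + s(q(-2, -2), 11)) = sqrt(23 + (6 - 3*11)) = sqrt(23 + (6 - 33)) = sqrt(23 - 27) = sqrt(-4) = 2*I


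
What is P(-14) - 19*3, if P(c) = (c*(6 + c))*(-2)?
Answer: -281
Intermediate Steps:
P(c) = -2*c*(6 + c)
P(-14) - 19*3 = -2*(-14)*(6 - 14) - 19*3 = -2*(-14)*(-8) - 57 = -224 - 57 = -281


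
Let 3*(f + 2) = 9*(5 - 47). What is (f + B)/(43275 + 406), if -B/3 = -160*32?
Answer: 15232/43681 ≈ 0.34871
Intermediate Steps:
B = 15360 (B = -(-480)*32 = -3*(-5120) = 15360)
f = -128 (f = -2 + (9*(5 - 47))/3 = -2 + (9*(-42))/3 = -2 + (⅓)*(-378) = -2 - 126 = -128)
(f + B)/(43275 + 406) = (-128 + 15360)/(43275 + 406) = 15232/43681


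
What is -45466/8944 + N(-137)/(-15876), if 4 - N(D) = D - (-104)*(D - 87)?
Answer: -116429843/17749368 ≈ -6.5597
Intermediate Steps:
N(D) = 9052 - 105*D (N(D) = 4 - (D - (-104)*(D - 87)) = 4 - (D - (-104)*(-87 + D)) = 4 - (D - (9048 - 104*D)) = 4 - (D + (-9048 + 104*D)) = 4 - (-9048 + 105*D) = 4 + (9048 - 105*D) = 9052 - 105*D)
-45466/8944 + N(-137)/(-15876) = -45466/8944 + (9052 - 105*(-137))/(-15876) = -45466*1/8944 + (9052 + 14385)*(-1/15876) = -22733/4472 + 23437*(-1/15876) = -22733/4472 - 23437/15876 = -116429843/17749368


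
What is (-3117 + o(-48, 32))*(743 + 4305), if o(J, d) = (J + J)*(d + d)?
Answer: -46749528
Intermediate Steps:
o(J, d) = 4*J*d (o(J, d) = (2*J)*(2*d) = 4*J*d)
(-3117 + o(-48, 32))*(743 + 4305) = (-3117 + 4*(-48)*32)*(743 + 4305) = (-3117 - 6144)*5048 = -9261*5048 = -46749528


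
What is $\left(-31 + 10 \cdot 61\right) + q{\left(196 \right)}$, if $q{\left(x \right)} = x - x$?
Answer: $579$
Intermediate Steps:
$q{\left(x \right)} = 0$
$\left(-31 + 10 \cdot 61\right) + q{\left(196 \right)} = \left(-31 + 10 \cdot 61\right) + 0 = \left(-31 + 610\right) + 0 = 579 + 0 = 579$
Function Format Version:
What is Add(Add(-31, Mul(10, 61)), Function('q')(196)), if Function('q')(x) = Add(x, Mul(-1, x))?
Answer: 579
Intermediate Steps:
Function('q')(x) = 0
Add(Add(-31, Mul(10, 61)), Function('q')(196)) = Add(Add(-31, Mul(10, 61)), 0) = Add(Add(-31, 610), 0) = Add(579, 0) = 579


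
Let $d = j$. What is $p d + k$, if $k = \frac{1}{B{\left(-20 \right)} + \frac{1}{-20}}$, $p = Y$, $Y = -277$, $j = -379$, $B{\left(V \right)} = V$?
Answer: $\frac{42098163}{401} \approx 1.0498 \cdot 10^{5}$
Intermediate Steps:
$d = -379$
$p = -277$
$k = - \frac{20}{401}$ ($k = \frac{1}{-20 + \frac{1}{-20}} = \frac{1}{-20 - \frac{1}{20}} = \frac{1}{- \frac{401}{20}} = - \frac{20}{401} \approx -0.049875$)
$p d + k = \left(-277\right) \left(-379\right) - \frac{20}{401} = 104983 - \frac{20}{401} = \frac{42098163}{401}$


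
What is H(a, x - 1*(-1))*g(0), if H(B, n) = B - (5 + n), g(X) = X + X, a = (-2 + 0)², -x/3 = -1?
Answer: 0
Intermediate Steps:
x = 3 (x = -3*(-1) = 3)
a = 4 (a = (-2)² = 4)
g(X) = 2*X
H(B, n) = -5 + B - n (H(B, n) = B + (-5 - n) = -5 + B - n)
H(a, x - 1*(-1))*g(0) = (-5 + 4 - (3 - 1*(-1)))*(2*0) = (-5 + 4 - (3 + 1))*0 = (-5 + 4 - 1*4)*0 = (-5 + 4 - 4)*0 = -5*0 = 0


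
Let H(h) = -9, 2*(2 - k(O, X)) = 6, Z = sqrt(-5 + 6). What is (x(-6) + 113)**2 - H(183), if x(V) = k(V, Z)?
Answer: 12553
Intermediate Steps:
Z = 1 (Z = sqrt(1) = 1)
k(O, X) = -1 (k(O, X) = 2 - 1/2*6 = 2 - 3 = -1)
x(V) = -1
(x(-6) + 113)**2 - H(183) = (-1 + 113)**2 - 1*(-9) = 112**2 + 9 = 12544 + 9 = 12553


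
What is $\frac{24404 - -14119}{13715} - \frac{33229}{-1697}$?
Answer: $\frac{521109266}{23274355} \approx 22.39$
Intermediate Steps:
$\frac{24404 - -14119}{13715} - \frac{33229}{-1697} = \left(24404 + 14119\right) \frac{1}{13715} - - \frac{33229}{1697} = 38523 \cdot \frac{1}{13715} + \frac{33229}{1697} = \frac{38523}{13715} + \frac{33229}{1697} = \frac{521109266}{23274355}$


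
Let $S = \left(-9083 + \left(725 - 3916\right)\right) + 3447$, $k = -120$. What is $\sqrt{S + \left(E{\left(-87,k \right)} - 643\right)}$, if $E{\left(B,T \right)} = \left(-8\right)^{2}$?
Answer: $i \sqrt{9406} \approx 96.984 i$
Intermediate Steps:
$E{\left(B,T \right)} = 64$
$S = -8827$ ($S = \left(-9083 - 3191\right) + 3447 = -12274 + 3447 = -8827$)
$\sqrt{S + \left(E{\left(-87,k \right)} - 643\right)} = \sqrt{-8827 + \left(64 - 643\right)} = \sqrt{-8827 - 579} = \sqrt{-9406} = i \sqrt{9406}$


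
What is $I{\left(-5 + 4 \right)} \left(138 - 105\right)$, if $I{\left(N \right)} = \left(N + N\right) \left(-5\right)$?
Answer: $330$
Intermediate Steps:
$I{\left(N \right)} = - 10 N$ ($I{\left(N \right)} = 2 N \left(-5\right) = - 10 N$)
$I{\left(-5 + 4 \right)} \left(138 - 105\right) = - 10 \left(-5 + 4\right) \left(138 - 105\right) = \left(-10\right) \left(-1\right) 33 = 10 \cdot 33 = 330$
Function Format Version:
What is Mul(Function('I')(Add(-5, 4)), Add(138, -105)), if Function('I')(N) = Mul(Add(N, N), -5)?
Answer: 330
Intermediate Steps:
Function('I')(N) = Mul(-10, N) (Function('I')(N) = Mul(Mul(2, N), -5) = Mul(-10, N))
Mul(Function('I')(Add(-5, 4)), Add(138, -105)) = Mul(Mul(-10, Add(-5, 4)), Add(138, -105)) = Mul(Mul(-10, -1), 33) = Mul(10, 33) = 330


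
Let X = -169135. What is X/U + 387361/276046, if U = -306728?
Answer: 3597902283/1840674728 ≈ 1.9547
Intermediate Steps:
X/U + 387361/276046 = -169135/(-306728) + 387361/276046 = -169135*(-1/306728) + 387361*(1/276046) = 169135/306728 + 387361/276046 = 3597902283/1840674728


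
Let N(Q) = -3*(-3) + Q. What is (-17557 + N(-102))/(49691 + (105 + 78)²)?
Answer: -1765/8318 ≈ -0.21219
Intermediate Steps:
N(Q) = 9 + Q
(-17557 + N(-102))/(49691 + (105 + 78)²) = (-17557 + (9 - 102))/(49691 + (105 + 78)²) = (-17557 - 93)/(49691 + 183²) = -17650/(49691 + 33489) = -17650/83180 = -17650*1/83180 = -1765/8318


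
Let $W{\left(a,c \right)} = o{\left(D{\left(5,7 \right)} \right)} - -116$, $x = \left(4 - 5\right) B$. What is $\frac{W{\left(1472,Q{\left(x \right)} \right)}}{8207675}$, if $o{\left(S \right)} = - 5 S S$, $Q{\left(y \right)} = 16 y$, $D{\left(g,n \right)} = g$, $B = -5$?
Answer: $- \frac{9}{8207675} \approx -1.0965 \cdot 10^{-6}$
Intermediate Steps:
$x = 5$ ($x = \left(4 - 5\right) \left(-5\right) = \left(-1\right) \left(-5\right) = 5$)
$o{\left(S \right)} = - 5 S^{2}$
$W{\left(a,c \right)} = -9$ ($W{\left(a,c \right)} = - 5 \cdot 5^{2} - -116 = \left(-5\right) 25 + 116 = -125 + 116 = -9$)
$\frac{W{\left(1472,Q{\left(x \right)} \right)}}{8207675} = - \frac{9}{8207675}$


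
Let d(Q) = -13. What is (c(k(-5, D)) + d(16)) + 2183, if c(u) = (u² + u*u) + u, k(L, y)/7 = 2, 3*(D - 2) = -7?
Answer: 2576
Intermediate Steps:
D = -⅓ (D = 2 + (⅓)*(-7) = 2 - 7/3 = -⅓ ≈ -0.33333)
k(L, y) = 14 (k(L, y) = 7*2 = 14)
c(u) = u + 2*u² (c(u) = (u² + u²) + u = 2*u² + u = u + 2*u²)
(c(k(-5, D)) + d(16)) + 2183 = (14*(1 + 2*14) - 13) + 2183 = (14*(1 + 28) - 13) + 2183 = (14*29 - 13) + 2183 = (406 - 13) + 2183 = 393 + 2183 = 2576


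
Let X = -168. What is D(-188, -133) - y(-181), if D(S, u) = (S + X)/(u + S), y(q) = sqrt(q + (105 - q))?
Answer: 356/321 - sqrt(105) ≈ -9.1379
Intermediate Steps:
y(q) = sqrt(105)
D(S, u) = (-168 + S)/(S + u) (D(S, u) = (S - 168)/(u + S) = (-168 + S)/(S + u))
D(-188, -133) - y(-181) = (-168 - 188)/(-188 - 133) - sqrt(105) = -356/(-321) - sqrt(105) = -1/321*(-356) - sqrt(105) = 356/321 - sqrt(105)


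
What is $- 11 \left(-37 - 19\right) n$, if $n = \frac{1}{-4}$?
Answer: $-154$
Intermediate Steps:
$n = - \frac{1}{4} \approx -0.25$
$- 11 \left(-37 - 19\right) n = - 11 \left(-37 - 19\right) \left(- \frac{1}{4}\right) = \left(-11\right) \left(-56\right) \left(- \frac{1}{4}\right) = 616 \left(- \frac{1}{4}\right) = -154$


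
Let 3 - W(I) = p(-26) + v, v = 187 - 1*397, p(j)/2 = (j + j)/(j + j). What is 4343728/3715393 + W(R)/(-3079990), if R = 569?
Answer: 13377854854797/11443373286070 ≈ 1.1690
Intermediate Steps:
p(j) = 2 (p(j) = 2*((j + j)/(j + j)) = 2*((2*j)/((2*j))) = 2*((2*j)*(1/(2*j))) = 2*1 = 2)
v = -210 (v = 187 - 397 = -210)
W(I) = 211 (W(I) = 3 - (2 - 210) = 3 - 1*(-208) = 3 + 208 = 211)
4343728/3715393 + W(R)/(-3079990) = 4343728/3715393 + 211/(-3079990) = 4343728*(1/3715393) + 211*(-1/3079990) = 4343728/3715393 - 211/3079990 = 13377854854797/11443373286070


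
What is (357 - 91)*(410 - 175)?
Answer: 62510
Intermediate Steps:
(357 - 91)*(410 - 175) = 266*235 = 62510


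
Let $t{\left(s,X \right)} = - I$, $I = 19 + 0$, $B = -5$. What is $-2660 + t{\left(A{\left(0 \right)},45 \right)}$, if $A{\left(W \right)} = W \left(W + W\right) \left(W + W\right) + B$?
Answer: $-2679$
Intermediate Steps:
$I = 19$
$A{\left(W \right)} = -5 + 4 W^{3}$ ($A{\left(W \right)} = W \left(W + W\right) \left(W + W\right) - 5 = W 2 W 2 W - 5 = W 4 W^{2} - 5 = 4 W^{3} - 5 = -5 + 4 W^{3}$)
$t{\left(s,X \right)} = -19$ ($t{\left(s,X \right)} = \left(-1\right) 19 = -19$)
$-2660 + t{\left(A{\left(0 \right)},45 \right)} = -2660 - 19 = -2679$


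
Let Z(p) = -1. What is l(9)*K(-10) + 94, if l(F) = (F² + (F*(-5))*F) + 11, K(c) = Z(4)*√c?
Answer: 94 + 313*I*√10 ≈ 94.0 + 989.79*I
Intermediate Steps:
K(c) = -√c
l(F) = 11 - 4*F² (l(F) = (F² + (-5*F)*F) + 11 = (F² - 5*F²) + 11 = -4*F² + 11 = 11 - 4*F²)
l(9)*K(-10) + 94 = (11 - 4*9²)*(-√(-10)) + 94 = (11 - 4*81)*(-I*√10) + 94 = (11 - 324)*(-I*√10) + 94 = -(-313)*I*√10 + 94 = 313*I*√10 + 94 = 94 + 313*I*√10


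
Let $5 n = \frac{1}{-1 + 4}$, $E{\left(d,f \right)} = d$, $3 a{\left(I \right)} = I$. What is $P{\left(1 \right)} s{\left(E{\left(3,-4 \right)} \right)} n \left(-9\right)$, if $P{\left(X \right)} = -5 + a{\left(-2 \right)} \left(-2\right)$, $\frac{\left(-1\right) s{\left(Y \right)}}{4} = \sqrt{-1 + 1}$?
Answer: $0$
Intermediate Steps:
$a{\left(I \right)} = \frac{I}{3}$
$s{\left(Y \right)} = 0$ ($s{\left(Y \right)} = - 4 \sqrt{-1 + 1} = - 4 \sqrt{0} = \left(-4\right) 0 = 0$)
$P{\left(X \right)} = - \frac{11}{3}$ ($P{\left(X \right)} = -5 + \frac{1}{3} \left(-2\right) \left(-2\right) = -5 - - \frac{4}{3} = -5 + \frac{4}{3} = - \frac{11}{3}$)
$n = \frac{1}{15}$ ($n = \frac{1}{5 \left(-1 + 4\right)} = \frac{1}{5 \cdot 3} = \frac{1}{5} \cdot \frac{1}{3} = \frac{1}{15} \approx 0.066667$)
$P{\left(1 \right)} s{\left(E{\left(3,-4 \right)} \right)} n \left(-9\right) = - \frac{11 \cdot 0 \cdot \frac{1}{15}}{3} \left(-9\right) = \left(- \frac{11}{3}\right) 0 \left(-9\right) = 0 \left(-9\right) = 0$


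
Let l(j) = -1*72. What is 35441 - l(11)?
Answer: 35513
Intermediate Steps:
l(j) = -72
35441 - l(11) = 35441 - 1*(-72) = 35441 + 72 = 35513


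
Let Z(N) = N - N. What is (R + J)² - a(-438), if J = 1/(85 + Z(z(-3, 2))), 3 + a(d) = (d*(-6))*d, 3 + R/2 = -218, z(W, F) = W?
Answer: 9727888836/7225 ≈ 1.3464e+6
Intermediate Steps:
R = -442 (R = -6 + 2*(-218) = -6 - 436 = -442)
Z(N) = 0
a(d) = -3 - 6*d² (a(d) = -3 + (d*(-6))*d = -3 + (-6*d)*d = -3 - 6*d²)
J = 1/85 (J = 1/(85 + 0) = 1/85 ≈ 0.011765)
(R + J)² - a(-438) = (-442 + 1/85)² - (-3 - 6*(-438)²) = (-37569/85)² - (-3 - 6*191844) = 1411429761/7225 - (-3 - 1151064) = 1411429761/7225 - 1*(-1151067) = 1411429761/7225 + 1151067 = 9727888836/7225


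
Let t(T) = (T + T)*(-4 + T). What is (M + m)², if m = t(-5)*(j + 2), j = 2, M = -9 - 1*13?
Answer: 114244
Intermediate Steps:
t(T) = 2*T*(-4 + T) (t(T) = (2*T)*(-4 + T) = 2*T*(-4 + T))
M = -22 (M = -9 - 13 = -22)
m = 360 (m = (2*(-5)*(-4 - 5))*(2 + 2) = (2*(-5)*(-9))*4 = 90*4 = 360)
(M + m)² = (-22 + 360)² = 338² = 114244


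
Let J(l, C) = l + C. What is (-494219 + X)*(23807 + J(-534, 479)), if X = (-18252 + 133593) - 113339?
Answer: -11691138184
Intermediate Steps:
J(l, C) = C + l
X = 2002 (X = 115341 - 113339 = 2002)
(-494219 + X)*(23807 + J(-534, 479)) = (-494219 + 2002)*(23807 + (479 - 534)) = -492217*(23807 - 55) = -492217*23752 = -11691138184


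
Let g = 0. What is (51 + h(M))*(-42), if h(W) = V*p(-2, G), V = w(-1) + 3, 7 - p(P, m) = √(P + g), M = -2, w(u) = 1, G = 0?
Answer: -3318 + 168*I*√2 ≈ -3318.0 + 237.59*I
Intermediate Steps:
p(P, m) = 7 - √P (p(P, m) = 7 - √(P + 0) = 7 - √P)
V = 4 (V = 1 + 3 = 4)
h(W) = 28 - 4*I*√2 (h(W) = 4*(7 - √(-2)) = 4*(7 - I*√2) = 28 - 4*I*√2)
(51 + h(M))*(-42) = (51 + (28 - 4*I*√2))*(-42) = (79 - 4*I*√2)*(-42) = -3318 + 168*I*√2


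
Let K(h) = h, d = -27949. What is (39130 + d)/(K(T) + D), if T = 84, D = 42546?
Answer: 3727/14210 ≈ 0.26228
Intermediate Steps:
(39130 + d)/(K(T) + D) = (39130 - 27949)/(84 + 42546) = 11181/42630 = 11181*(1/42630) = 3727/14210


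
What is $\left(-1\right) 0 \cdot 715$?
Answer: $0$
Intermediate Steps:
$\left(-1\right) 0 \cdot 715 = 0 \cdot 715 = 0$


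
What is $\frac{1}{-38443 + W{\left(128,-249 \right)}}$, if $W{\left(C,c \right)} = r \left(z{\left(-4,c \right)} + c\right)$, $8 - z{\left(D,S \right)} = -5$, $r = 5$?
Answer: $- \frac{1}{39623} \approx -2.5238 \cdot 10^{-5}$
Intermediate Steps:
$z{\left(D,S \right)} = 13$ ($z{\left(D,S \right)} = 8 - -5 = 8 + 5 = 13$)
$W{\left(C,c \right)} = 65 + 5 c$ ($W{\left(C,c \right)} = 5 \left(13 + c\right) = 65 + 5 c$)
$\frac{1}{-38443 + W{\left(128,-249 \right)}} = \frac{1}{-38443 + \left(65 + 5 \left(-249\right)\right)} = \frac{1}{-38443 + \left(65 - 1245\right)} = \frac{1}{-38443 - 1180} = \frac{1}{-39623} = - \frac{1}{39623}$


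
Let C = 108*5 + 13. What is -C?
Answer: -553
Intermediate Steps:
C = 553 (C = 540 + 13 = 553)
-C = -1*553 = -553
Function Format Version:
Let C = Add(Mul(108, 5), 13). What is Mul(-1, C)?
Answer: -553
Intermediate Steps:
C = 553 (C = Add(540, 13) = 553)
Mul(-1, C) = Mul(-1, 553) = -553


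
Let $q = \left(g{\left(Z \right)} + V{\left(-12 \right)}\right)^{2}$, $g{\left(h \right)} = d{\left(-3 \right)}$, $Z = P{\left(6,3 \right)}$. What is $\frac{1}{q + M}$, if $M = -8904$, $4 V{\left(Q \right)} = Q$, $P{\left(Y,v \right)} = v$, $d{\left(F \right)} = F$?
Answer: $- \frac{1}{8868} \approx -0.00011277$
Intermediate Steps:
$V{\left(Q \right)} = \frac{Q}{4}$
$Z = 3$
$g{\left(h \right)} = -3$
$q = 36$ ($q = \left(-3 + \frac{1}{4} \left(-12\right)\right)^{2} = \left(-3 - 3\right)^{2} = \left(-6\right)^{2} = 36$)
$\frac{1}{q + M} = \frac{1}{36 - 8904} = \frac{1}{-8868} = - \frac{1}{8868}$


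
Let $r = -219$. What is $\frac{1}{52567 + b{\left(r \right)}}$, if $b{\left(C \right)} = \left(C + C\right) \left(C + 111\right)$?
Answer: $\frac{1}{99871} \approx 1.0013 \cdot 10^{-5}$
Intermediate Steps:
$b{\left(C \right)} = 2 C \left(111 + C\right)$
$\frac{1}{52567 + b{\left(r \right)}} = \frac{1}{52567 + 2 \left(-219\right) \left(111 - 219\right)} = \frac{1}{52567 + 2 \left(-219\right) \left(-108\right)} = \frac{1}{52567 + 47304} = \frac{1}{99871}$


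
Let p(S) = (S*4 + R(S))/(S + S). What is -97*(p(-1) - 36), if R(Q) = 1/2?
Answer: 13289/4 ≈ 3322.3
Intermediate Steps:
R(Q) = ½
p(S) = (½ + 4*S)/(2*S) (p(S) = (S*4 + ½)/(S + S) = (4*S + ½)/((2*S)) = (½ + 4*S)*(1/(2*S)) = (½ + 4*S)/(2*S))
-97*(p(-1) - 36) = -97*((2 + (¼)/(-1)) - 36) = -97*((2 + (¼)*(-1)) - 36) = -97*((2 - ¼) - 36) = -97*(7/4 - 36) = -97*(-137/4) = 13289/4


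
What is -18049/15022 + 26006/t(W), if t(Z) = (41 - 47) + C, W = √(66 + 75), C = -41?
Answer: -391510435/706034 ≈ -554.52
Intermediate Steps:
W = √141 ≈ 11.874
t(Z) = -47 (t(Z) = (41 - 47) - 41 = -6 - 41 = -47)
-18049/15022 + 26006/t(W) = -18049/15022 + 26006/(-47) = -18049*1/15022 + 26006*(-1/47) = -18049/15022 - 26006/47 = -391510435/706034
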